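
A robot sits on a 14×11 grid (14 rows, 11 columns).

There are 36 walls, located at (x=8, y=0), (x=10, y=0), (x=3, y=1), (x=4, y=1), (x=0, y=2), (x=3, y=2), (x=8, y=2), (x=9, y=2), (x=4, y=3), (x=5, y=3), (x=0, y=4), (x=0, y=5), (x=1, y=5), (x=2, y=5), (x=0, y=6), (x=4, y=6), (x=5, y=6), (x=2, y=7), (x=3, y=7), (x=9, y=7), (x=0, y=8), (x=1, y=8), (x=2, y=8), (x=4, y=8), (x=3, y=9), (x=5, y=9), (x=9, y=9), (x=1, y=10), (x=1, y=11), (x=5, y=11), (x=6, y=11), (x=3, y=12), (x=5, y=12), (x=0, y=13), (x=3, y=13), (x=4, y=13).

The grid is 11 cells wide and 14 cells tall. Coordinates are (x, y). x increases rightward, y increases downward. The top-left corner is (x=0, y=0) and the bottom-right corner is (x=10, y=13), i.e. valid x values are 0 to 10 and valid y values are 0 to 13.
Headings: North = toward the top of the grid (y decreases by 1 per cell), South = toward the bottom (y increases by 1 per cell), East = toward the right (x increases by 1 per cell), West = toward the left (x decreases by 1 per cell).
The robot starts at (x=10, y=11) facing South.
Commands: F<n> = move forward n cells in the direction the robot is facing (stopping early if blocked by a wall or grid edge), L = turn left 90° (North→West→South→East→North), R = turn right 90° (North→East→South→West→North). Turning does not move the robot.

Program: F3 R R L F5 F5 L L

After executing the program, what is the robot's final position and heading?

Answer: Final position: (x=5, y=13), facing East

Derivation:
Start: (x=10, y=11), facing South
  F3: move forward 2/3 (blocked), now at (x=10, y=13)
  R: turn right, now facing West
  R: turn right, now facing North
  L: turn left, now facing West
  F5: move forward 5, now at (x=5, y=13)
  F5: move forward 0/5 (blocked), now at (x=5, y=13)
  L: turn left, now facing South
  L: turn left, now facing East
Final: (x=5, y=13), facing East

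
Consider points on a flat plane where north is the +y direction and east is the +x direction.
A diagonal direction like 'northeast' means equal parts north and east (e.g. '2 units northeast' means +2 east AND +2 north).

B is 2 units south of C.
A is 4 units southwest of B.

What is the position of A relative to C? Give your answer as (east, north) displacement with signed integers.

Place C at the origin (east=0, north=0).
  B is 2 units south of C: delta (east=+0, north=-2); B at (east=0, north=-2).
  A is 4 units southwest of B: delta (east=-4, north=-4); A at (east=-4, north=-6).
Therefore A relative to C: (east=-4, north=-6).

Answer: A is at (east=-4, north=-6) relative to C.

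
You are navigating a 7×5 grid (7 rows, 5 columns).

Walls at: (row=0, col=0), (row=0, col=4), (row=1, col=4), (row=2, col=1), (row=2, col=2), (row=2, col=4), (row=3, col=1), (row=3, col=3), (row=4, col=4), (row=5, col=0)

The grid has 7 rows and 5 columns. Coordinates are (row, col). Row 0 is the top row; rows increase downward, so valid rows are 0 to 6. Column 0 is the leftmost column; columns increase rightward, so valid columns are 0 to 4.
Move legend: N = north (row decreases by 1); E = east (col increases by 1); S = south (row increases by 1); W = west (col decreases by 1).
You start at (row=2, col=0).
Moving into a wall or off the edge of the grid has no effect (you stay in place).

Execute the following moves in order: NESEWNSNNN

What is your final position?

Start: (row=2, col=0)
  N (north): (row=2, col=0) -> (row=1, col=0)
  E (east): (row=1, col=0) -> (row=1, col=1)
  S (south): blocked, stay at (row=1, col=1)
  E (east): (row=1, col=1) -> (row=1, col=2)
  W (west): (row=1, col=2) -> (row=1, col=1)
  N (north): (row=1, col=1) -> (row=0, col=1)
  S (south): (row=0, col=1) -> (row=1, col=1)
  N (north): (row=1, col=1) -> (row=0, col=1)
  N (north): blocked, stay at (row=0, col=1)
  N (north): blocked, stay at (row=0, col=1)
Final: (row=0, col=1)

Answer: Final position: (row=0, col=1)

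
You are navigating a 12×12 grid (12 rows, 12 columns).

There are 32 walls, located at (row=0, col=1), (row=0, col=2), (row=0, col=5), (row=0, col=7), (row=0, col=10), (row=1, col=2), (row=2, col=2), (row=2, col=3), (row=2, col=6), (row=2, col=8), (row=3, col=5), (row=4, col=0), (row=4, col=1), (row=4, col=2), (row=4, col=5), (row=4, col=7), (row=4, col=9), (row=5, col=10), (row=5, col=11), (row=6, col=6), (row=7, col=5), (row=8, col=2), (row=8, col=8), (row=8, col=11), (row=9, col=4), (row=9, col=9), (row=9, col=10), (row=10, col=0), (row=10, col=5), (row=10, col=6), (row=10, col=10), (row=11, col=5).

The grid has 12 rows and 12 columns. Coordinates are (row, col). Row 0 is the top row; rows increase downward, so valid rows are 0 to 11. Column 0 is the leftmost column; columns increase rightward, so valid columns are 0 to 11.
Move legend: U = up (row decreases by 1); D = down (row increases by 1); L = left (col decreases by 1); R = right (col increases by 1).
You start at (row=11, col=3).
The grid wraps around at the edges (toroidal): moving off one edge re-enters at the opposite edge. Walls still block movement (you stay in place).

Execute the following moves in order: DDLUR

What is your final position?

Start: (row=11, col=3)
  D (down): (row=11, col=3) -> (row=0, col=3)
  D (down): (row=0, col=3) -> (row=1, col=3)
  L (left): blocked, stay at (row=1, col=3)
  U (up): (row=1, col=3) -> (row=0, col=3)
  R (right): (row=0, col=3) -> (row=0, col=4)
Final: (row=0, col=4)

Answer: Final position: (row=0, col=4)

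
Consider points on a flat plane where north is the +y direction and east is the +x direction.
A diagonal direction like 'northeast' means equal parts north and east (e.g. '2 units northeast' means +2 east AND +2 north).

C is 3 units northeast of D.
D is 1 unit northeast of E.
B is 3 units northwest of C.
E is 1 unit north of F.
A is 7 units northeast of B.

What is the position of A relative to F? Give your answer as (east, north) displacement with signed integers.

Answer: A is at (east=8, north=15) relative to F.

Derivation:
Place F at the origin (east=0, north=0).
  E is 1 unit north of F: delta (east=+0, north=+1); E at (east=0, north=1).
  D is 1 unit northeast of E: delta (east=+1, north=+1); D at (east=1, north=2).
  C is 3 units northeast of D: delta (east=+3, north=+3); C at (east=4, north=5).
  B is 3 units northwest of C: delta (east=-3, north=+3); B at (east=1, north=8).
  A is 7 units northeast of B: delta (east=+7, north=+7); A at (east=8, north=15).
Therefore A relative to F: (east=8, north=15).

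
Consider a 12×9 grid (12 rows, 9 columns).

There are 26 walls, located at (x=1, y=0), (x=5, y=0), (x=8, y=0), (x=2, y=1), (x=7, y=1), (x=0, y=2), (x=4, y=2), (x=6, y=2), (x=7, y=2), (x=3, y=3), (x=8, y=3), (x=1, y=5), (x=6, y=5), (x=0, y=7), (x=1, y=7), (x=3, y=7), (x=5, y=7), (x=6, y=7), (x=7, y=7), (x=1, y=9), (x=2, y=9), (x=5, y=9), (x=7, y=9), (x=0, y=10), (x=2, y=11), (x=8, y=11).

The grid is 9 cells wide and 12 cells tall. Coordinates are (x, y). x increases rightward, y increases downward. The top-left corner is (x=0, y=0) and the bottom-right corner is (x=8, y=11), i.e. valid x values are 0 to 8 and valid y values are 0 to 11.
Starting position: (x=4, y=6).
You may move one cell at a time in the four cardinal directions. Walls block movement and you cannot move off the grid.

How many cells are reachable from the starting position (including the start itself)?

BFS flood-fill from (x=4, y=6):
  Distance 0: (x=4, y=6)
  Distance 1: (x=4, y=5), (x=3, y=6), (x=5, y=6), (x=4, y=7)
  Distance 2: (x=4, y=4), (x=3, y=5), (x=5, y=5), (x=2, y=6), (x=6, y=6), (x=4, y=8)
  Distance 3: (x=4, y=3), (x=3, y=4), (x=5, y=4), (x=2, y=5), (x=1, y=6), (x=7, y=6), (x=2, y=7), (x=3, y=8), (x=5, y=8), (x=4, y=9)
  Distance 4: (x=5, y=3), (x=2, y=4), (x=6, y=4), (x=7, y=5), (x=0, y=6), (x=8, y=6), (x=2, y=8), (x=6, y=8), (x=3, y=9), (x=4, y=10)
  Distance 5: (x=5, y=2), (x=2, y=3), (x=6, y=3), (x=1, y=4), (x=7, y=4), (x=0, y=5), (x=8, y=5), (x=8, y=7), (x=1, y=8), (x=7, y=8), (x=6, y=9), (x=3, y=10), (x=5, y=10), (x=4, y=11)
  Distance 6: (x=5, y=1), (x=2, y=2), (x=1, y=3), (x=7, y=3), (x=0, y=4), (x=8, y=4), (x=0, y=8), (x=8, y=8), (x=2, y=10), (x=6, y=10), (x=3, y=11), (x=5, y=11)
  Distance 7: (x=4, y=1), (x=6, y=1), (x=1, y=2), (x=3, y=2), (x=0, y=3), (x=0, y=9), (x=8, y=9), (x=1, y=10), (x=7, y=10), (x=6, y=11)
  Distance 8: (x=4, y=0), (x=6, y=0), (x=1, y=1), (x=3, y=1), (x=8, y=10), (x=1, y=11), (x=7, y=11)
  Distance 9: (x=3, y=0), (x=7, y=0), (x=0, y=1), (x=0, y=11)
  Distance 10: (x=0, y=0), (x=2, y=0)
Total reachable: 80 (grid has 82 open cells total)

Answer: Reachable cells: 80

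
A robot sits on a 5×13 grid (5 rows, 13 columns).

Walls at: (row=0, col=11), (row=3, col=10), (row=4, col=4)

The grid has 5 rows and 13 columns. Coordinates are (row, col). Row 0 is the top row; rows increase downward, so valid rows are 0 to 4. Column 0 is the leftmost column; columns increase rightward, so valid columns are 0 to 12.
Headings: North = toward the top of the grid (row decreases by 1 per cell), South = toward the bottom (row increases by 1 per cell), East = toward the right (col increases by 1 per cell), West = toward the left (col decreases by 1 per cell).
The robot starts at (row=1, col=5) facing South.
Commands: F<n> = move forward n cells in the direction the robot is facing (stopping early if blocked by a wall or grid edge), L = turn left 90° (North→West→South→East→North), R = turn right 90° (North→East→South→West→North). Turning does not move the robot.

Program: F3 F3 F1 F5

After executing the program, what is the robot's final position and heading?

Answer: Final position: (row=4, col=5), facing South

Derivation:
Start: (row=1, col=5), facing South
  F3: move forward 3, now at (row=4, col=5)
  F3: move forward 0/3 (blocked), now at (row=4, col=5)
  F1: move forward 0/1 (blocked), now at (row=4, col=5)
  F5: move forward 0/5 (blocked), now at (row=4, col=5)
Final: (row=4, col=5), facing South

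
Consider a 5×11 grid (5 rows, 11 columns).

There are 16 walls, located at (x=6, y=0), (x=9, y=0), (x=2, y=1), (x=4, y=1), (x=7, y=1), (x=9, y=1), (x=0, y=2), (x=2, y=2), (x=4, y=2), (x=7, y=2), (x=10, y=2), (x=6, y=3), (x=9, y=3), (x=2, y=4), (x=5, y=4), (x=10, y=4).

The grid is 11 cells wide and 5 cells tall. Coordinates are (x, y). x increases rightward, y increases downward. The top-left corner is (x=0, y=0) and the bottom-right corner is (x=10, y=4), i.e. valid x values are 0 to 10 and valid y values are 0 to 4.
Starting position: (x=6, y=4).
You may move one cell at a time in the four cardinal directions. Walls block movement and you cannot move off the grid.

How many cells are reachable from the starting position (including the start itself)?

BFS flood-fill from (x=6, y=4):
  Distance 0: (x=6, y=4)
  Distance 1: (x=7, y=4)
  Distance 2: (x=7, y=3), (x=8, y=4)
  Distance 3: (x=8, y=3), (x=9, y=4)
  Distance 4: (x=8, y=2)
  Distance 5: (x=8, y=1), (x=9, y=2)
  Distance 6: (x=8, y=0)
  Distance 7: (x=7, y=0)
Total reachable: 11 (grid has 39 open cells total)

Answer: Reachable cells: 11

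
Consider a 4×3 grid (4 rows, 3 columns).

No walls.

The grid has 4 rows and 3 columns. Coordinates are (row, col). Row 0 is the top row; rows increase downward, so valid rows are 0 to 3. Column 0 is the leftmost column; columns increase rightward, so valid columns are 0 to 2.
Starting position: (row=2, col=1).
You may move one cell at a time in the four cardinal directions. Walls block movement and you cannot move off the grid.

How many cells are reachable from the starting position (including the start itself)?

BFS flood-fill from (row=2, col=1):
  Distance 0: (row=2, col=1)
  Distance 1: (row=1, col=1), (row=2, col=0), (row=2, col=2), (row=3, col=1)
  Distance 2: (row=0, col=1), (row=1, col=0), (row=1, col=2), (row=3, col=0), (row=3, col=2)
  Distance 3: (row=0, col=0), (row=0, col=2)
Total reachable: 12 (grid has 12 open cells total)

Answer: Reachable cells: 12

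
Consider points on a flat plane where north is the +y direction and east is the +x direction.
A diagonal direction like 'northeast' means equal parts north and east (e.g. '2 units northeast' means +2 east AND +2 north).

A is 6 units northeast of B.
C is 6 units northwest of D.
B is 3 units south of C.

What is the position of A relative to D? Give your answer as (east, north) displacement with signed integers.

Answer: A is at (east=0, north=9) relative to D.

Derivation:
Place D at the origin (east=0, north=0).
  C is 6 units northwest of D: delta (east=-6, north=+6); C at (east=-6, north=6).
  B is 3 units south of C: delta (east=+0, north=-3); B at (east=-6, north=3).
  A is 6 units northeast of B: delta (east=+6, north=+6); A at (east=0, north=9).
Therefore A relative to D: (east=0, north=9).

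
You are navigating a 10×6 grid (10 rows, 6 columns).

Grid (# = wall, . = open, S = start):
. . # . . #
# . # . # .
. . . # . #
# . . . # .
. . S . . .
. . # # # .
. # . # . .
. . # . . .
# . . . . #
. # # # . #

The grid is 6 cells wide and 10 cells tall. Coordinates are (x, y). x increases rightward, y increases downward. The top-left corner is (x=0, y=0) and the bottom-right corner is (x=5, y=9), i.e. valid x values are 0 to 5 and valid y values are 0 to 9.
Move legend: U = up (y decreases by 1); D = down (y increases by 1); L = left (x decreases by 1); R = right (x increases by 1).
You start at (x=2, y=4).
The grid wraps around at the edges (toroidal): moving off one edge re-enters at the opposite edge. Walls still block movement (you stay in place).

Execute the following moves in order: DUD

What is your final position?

Start: (x=2, y=4)
  D (down): blocked, stay at (x=2, y=4)
  U (up): (x=2, y=4) -> (x=2, y=3)
  D (down): (x=2, y=3) -> (x=2, y=4)
Final: (x=2, y=4)

Answer: Final position: (x=2, y=4)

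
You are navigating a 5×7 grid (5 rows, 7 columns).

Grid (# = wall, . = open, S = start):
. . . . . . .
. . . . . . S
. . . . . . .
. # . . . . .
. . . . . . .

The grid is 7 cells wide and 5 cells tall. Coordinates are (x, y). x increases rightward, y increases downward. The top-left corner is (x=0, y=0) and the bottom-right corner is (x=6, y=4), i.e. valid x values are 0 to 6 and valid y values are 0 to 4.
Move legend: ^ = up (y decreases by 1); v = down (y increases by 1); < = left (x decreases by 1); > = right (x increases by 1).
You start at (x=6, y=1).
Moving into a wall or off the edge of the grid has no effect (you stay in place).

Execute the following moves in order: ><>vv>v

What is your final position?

Answer: Final position: (x=6, y=4)

Derivation:
Start: (x=6, y=1)
  > (right): blocked, stay at (x=6, y=1)
  < (left): (x=6, y=1) -> (x=5, y=1)
  > (right): (x=5, y=1) -> (x=6, y=1)
  v (down): (x=6, y=1) -> (x=6, y=2)
  v (down): (x=6, y=2) -> (x=6, y=3)
  > (right): blocked, stay at (x=6, y=3)
  v (down): (x=6, y=3) -> (x=6, y=4)
Final: (x=6, y=4)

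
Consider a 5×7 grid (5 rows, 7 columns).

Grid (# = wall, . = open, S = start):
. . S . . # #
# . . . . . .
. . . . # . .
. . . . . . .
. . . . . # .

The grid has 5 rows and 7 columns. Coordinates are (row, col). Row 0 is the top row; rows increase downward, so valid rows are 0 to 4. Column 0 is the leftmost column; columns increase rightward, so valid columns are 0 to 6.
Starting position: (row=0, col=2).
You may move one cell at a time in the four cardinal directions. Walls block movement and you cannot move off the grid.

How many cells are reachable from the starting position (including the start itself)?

Answer: Reachable cells: 30

Derivation:
BFS flood-fill from (row=0, col=2):
  Distance 0: (row=0, col=2)
  Distance 1: (row=0, col=1), (row=0, col=3), (row=1, col=2)
  Distance 2: (row=0, col=0), (row=0, col=4), (row=1, col=1), (row=1, col=3), (row=2, col=2)
  Distance 3: (row=1, col=4), (row=2, col=1), (row=2, col=3), (row=3, col=2)
  Distance 4: (row=1, col=5), (row=2, col=0), (row=3, col=1), (row=3, col=3), (row=4, col=2)
  Distance 5: (row=1, col=6), (row=2, col=5), (row=3, col=0), (row=3, col=4), (row=4, col=1), (row=4, col=3)
  Distance 6: (row=2, col=6), (row=3, col=5), (row=4, col=0), (row=4, col=4)
  Distance 7: (row=3, col=6)
  Distance 8: (row=4, col=6)
Total reachable: 30 (grid has 30 open cells total)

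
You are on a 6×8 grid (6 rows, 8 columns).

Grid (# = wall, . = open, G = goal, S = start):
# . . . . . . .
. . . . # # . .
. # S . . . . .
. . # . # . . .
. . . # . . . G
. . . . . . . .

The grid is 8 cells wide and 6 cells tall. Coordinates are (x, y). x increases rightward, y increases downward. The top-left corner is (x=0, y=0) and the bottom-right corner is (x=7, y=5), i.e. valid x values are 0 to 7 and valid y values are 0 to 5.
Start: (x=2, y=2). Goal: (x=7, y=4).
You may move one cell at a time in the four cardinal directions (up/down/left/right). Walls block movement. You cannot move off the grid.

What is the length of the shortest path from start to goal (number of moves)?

Answer: Shortest path length: 7

Derivation:
BFS from (x=2, y=2) until reaching (x=7, y=4):
  Distance 0: (x=2, y=2)
  Distance 1: (x=2, y=1), (x=3, y=2)
  Distance 2: (x=2, y=0), (x=1, y=1), (x=3, y=1), (x=4, y=2), (x=3, y=3)
  Distance 3: (x=1, y=0), (x=3, y=0), (x=0, y=1), (x=5, y=2)
  Distance 4: (x=4, y=0), (x=0, y=2), (x=6, y=2), (x=5, y=3)
  Distance 5: (x=5, y=0), (x=6, y=1), (x=7, y=2), (x=0, y=3), (x=6, y=3), (x=5, y=4)
  Distance 6: (x=6, y=0), (x=7, y=1), (x=1, y=3), (x=7, y=3), (x=0, y=4), (x=4, y=4), (x=6, y=4), (x=5, y=5)
  Distance 7: (x=7, y=0), (x=1, y=4), (x=7, y=4), (x=0, y=5), (x=4, y=5), (x=6, y=5)  <- goal reached here
One shortest path (7 moves): (x=2, y=2) -> (x=3, y=2) -> (x=4, y=2) -> (x=5, y=2) -> (x=6, y=2) -> (x=7, y=2) -> (x=7, y=3) -> (x=7, y=4)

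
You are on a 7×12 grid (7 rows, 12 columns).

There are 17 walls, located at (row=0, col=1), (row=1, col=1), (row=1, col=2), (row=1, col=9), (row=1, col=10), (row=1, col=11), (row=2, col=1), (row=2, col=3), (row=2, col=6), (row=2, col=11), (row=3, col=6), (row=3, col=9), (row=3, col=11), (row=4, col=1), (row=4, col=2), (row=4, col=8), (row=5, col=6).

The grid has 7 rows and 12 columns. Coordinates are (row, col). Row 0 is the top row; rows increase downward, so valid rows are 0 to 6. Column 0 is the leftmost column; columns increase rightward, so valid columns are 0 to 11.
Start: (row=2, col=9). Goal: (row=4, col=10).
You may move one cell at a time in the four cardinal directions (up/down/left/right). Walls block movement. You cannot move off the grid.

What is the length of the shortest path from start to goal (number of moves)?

Answer: Shortest path length: 3

Derivation:
BFS from (row=2, col=9) until reaching (row=4, col=10):
  Distance 0: (row=2, col=9)
  Distance 1: (row=2, col=8), (row=2, col=10)
  Distance 2: (row=1, col=8), (row=2, col=7), (row=3, col=8), (row=3, col=10)
  Distance 3: (row=0, col=8), (row=1, col=7), (row=3, col=7), (row=4, col=10)  <- goal reached here
One shortest path (3 moves): (row=2, col=9) -> (row=2, col=10) -> (row=3, col=10) -> (row=4, col=10)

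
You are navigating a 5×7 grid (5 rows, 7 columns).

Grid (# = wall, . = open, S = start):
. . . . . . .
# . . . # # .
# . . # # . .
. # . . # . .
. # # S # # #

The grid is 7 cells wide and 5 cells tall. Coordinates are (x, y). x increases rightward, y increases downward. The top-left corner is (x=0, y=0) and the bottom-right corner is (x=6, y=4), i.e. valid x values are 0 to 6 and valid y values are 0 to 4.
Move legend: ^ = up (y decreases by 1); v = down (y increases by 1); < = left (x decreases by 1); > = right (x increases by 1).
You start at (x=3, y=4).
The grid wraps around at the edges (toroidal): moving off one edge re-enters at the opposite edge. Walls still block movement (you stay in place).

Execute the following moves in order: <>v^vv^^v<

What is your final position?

Answer: Final position: (x=2, y=0)

Derivation:
Start: (x=3, y=4)
  < (left): blocked, stay at (x=3, y=4)
  > (right): blocked, stay at (x=3, y=4)
  v (down): (x=3, y=4) -> (x=3, y=0)
  ^ (up): (x=3, y=0) -> (x=3, y=4)
  v (down): (x=3, y=4) -> (x=3, y=0)
  v (down): (x=3, y=0) -> (x=3, y=1)
  ^ (up): (x=3, y=1) -> (x=3, y=0)
  ^ (up): (x=3, y=0) -> (x=3, y=4)
  v (down): (x=3, y=4) -> (x=3, y=0)
  < (left): (x=3, y=0) -> (x=2, y=0)
Final: (x=2, y=0)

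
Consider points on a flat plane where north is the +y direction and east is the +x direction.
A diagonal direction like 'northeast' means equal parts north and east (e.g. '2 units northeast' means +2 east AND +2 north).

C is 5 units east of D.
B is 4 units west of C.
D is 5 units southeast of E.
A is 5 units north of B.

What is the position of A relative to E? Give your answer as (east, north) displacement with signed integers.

Answer: A is at (east=6, north=0) relative to E.

Derivation:
Place E at the origin (east=0, north=0).
  D is 5 units southeast of E: delta (east=+5, north=-5); D at (east=5, north=-5).
  C is 5 units east of D: delta (east=+5, north=+0); C at (east=10, north=-5).
  B is 4 units west of C: delta (east=-4, north=+0); B at (east=6, north=-5).
  A is 5 units north of B: delta (east=+0, north=+5); A at (east=6, north=0).
Therefore A relative to E: (east=6, north=0).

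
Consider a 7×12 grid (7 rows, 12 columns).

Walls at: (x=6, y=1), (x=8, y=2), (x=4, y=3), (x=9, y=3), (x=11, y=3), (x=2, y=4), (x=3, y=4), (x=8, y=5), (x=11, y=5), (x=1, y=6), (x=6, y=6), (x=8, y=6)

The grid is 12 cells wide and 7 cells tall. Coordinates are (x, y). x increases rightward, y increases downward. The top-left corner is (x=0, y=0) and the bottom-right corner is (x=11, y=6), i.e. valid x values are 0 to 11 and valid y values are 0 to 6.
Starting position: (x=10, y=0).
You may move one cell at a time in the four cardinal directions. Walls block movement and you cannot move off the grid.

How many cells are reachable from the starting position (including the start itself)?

Answer: Reachable cells: 72

Derivation:
BFS flood-fill from (x=10, y=0):
  Distance 0: (x=10, y=0)
  Distance 1: (x=9, y=0), (x=11, y=0), (x=10, y=1)
  Distance 2: (x=8, y=0), (x=9, y=1), (x=11, y=1), (x=10, y=2)
  Distance 3: (x=7, y=0), (x=8, y=1), (x=9, y=2), (x=11, y=2), (x=10, y=3)
  Distance 4: (x=6, y=0), (x=7, y=1), (x=10, y=4)
  Distance 5: (x=5, y=0), (x=7, y=2), (x=9, y=4), (x=11, y=4), (x=10, y=5)
  Distance 6: (x=4, y=0), (x=5, y=1), (x=6, y=2), (x=7, y=3), (x=8, y=4), (x=9, y=5), (x=10, y=6)
  Distance 7: (x=3, y=0), (x=4, y=1), (x=5, y=2), (x=6, y=3), (x=8, y=3), (x=7, y=4), (x=9, y=6), (x=11, y=6)
  Distance 8: (x=2, y=0), (x=3, y=1), (x=4, y=2), (x=5, y=3), (x=6, y=4), (x=7, y=5)
  Distance 9: (x=1, y=0), (x=2, y=1), (x=3, y=2), (x=5, y=4), (x=6, y=5), (x=7, y=6)
  Distance 10: (x=0, y=0), (x=1, y=1), (x=2, y=2), (x=3, y=3), (x=4, y=4), (x=5, y=5)
  Distance 11: (x=0, y=1), (x=1, y=2), (x=2, y=3), (x=4, y=5), (x=5, y=6)
  Distance 12: (x=0, y=2), (x=1, y=3), (x=3, y=5), (x=4, y=6)
  Distance 13: (x=0, y=3), (x=1, y=4), (x=2, y=5), (x=3, y=6)
  Distance 14: (x=0, y=4), (x=1, y=5), (x=2, y=6)
  Distance 15: (x=0, y=5)
  Distance 16: (x=0, y=6)
Total reachable: 72 (grid has 72 open cells total)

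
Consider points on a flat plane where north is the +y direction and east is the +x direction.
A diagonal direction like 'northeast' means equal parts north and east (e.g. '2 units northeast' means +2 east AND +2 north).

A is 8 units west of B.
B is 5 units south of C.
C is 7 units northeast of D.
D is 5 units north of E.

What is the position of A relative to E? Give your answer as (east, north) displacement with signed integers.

Answer: A is at (east=-1, north=7) relative to E.

Derivation:
Place E at the origin (east=0, north=0).
  D is 5 units north of E: delta (east=+0, north=+5); D at (east=0, north=5).
  C is 7 units northeast of D: delta (east=+7, north=+7); C at (east=7, north=12).
  B is 5 units south of C: delta (east=+0, north=-5); B at (east=7, north=7).
  A is 8 units west of B: delta (east=-8, north=+0); A at (east=-1, north=7).
Therefore A relative to E: (east=-1, north=7).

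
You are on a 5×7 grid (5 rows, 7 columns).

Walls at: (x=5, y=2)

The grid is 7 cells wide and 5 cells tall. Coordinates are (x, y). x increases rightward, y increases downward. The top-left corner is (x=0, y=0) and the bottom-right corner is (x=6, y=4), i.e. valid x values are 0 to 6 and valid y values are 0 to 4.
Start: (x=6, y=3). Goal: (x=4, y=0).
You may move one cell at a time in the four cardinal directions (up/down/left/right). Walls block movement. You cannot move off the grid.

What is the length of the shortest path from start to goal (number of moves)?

Answer: Shortest path length: 5

Derivation:
BFS from (x=6, y=3) until reaching (x=4, y=0):
  Distance 0: (x=6, y=3)
  Distance 1: (x=6, y=2), (x=5, y=3), (x=6, y=4)
  Distance 2: (x=6, y=1), (x=4, y=3), (x=5, y=4)
  Distance 3: (x=6, y=0), (x=5, y=1), (x=4, y=2), (x=3, y=3), (x=4, y=4)
  Distance 4: (x=5, y=0), (x=4, y=1), (x=3, y=2), (x=2, y=3), (x=3, y=4)
  Distance 5: (x=4, y=0), (x=3, y=1), (x=2, y=2), (x=1, y=3), (x=2, y=4)  <- goal reached here
One shortest path (5 moves): (x=6, y=3) -> (x=5, y=3) -> (x=4, y=3) -> (x=4, y=2) -> (x=4, y=1) -> (x=4, y=0)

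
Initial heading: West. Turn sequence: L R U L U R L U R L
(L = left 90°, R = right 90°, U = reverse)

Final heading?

Answer: Final heading: North

Derivation:
Start: West
  L (left (90° counter-clockwise)) -> South
  R (right (90° clockwise)) -> West
  U (U-turn (180°)) -> East
  L (left (90° counter-clockwise)) -> North
  U (U-turn (180°)) -> South
  R (right (90° clockwise)) -> West
  L (left (90° counter-clockwise)) -> South
  U (U-turn (180°)) -> North
  R (right (90° clockwise)) -> East
  L (left (90° counter-clockwise)) -> North
Final: North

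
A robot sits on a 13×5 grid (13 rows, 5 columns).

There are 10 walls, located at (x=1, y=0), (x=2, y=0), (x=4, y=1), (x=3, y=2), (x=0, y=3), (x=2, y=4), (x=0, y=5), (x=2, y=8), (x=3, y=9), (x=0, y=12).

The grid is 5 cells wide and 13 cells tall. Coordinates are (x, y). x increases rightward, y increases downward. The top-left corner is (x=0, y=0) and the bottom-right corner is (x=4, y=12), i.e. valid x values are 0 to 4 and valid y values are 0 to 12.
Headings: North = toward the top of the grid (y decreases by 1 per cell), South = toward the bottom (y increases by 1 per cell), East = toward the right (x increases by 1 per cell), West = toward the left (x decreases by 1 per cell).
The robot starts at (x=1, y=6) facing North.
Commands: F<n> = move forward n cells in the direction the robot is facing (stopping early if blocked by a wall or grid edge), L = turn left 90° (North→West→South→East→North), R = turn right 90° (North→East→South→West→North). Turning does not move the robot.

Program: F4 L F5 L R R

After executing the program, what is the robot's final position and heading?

Answer: Final position: (x=0, y=2), facing North

Derivation:
Start: (x=1, y=6), facing North
  F4: move forward 4, now at (x=1, y=2)
  L: turn left, now facing West
  F5: move forward 1/5 (blocked), now at (x=0, y=2)
  L: turn left, now facing South
  R: turn right, now facing West
  R: turn right, now facing North
Final: (x=0, y=2), facing North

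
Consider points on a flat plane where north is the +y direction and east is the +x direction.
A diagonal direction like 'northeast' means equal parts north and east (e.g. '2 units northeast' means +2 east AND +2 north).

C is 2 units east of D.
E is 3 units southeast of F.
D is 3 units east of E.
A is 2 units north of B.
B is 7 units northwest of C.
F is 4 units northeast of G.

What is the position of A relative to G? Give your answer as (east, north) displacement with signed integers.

Answer: A is at (east=5, north=10) relative to G.

Derivation:
Place G at the origin (east=0, north=0).
  F is 4 units northeast of G: delta (east=+4, north=+4); F at (east=4, north=4).
  E is 3 units southeast of F: delta (east=+3, north=-3); E at (east=7, north=1).
  D is 3 units east of E: delta (east=+3, north=+0); D at (east=10, north=1).
  C is 2 units east of D: delta (east=+2, north=+0); C at (east=12, north=1).
  B is 7 units northwest of C: delta (east=-7, north=+7); B at (east=5, north=8).
  A is 2 units north of B: delta (east=+0, north=+2); A at (east=5, north=10).
Therefore A relative to G: (east=5, north=10).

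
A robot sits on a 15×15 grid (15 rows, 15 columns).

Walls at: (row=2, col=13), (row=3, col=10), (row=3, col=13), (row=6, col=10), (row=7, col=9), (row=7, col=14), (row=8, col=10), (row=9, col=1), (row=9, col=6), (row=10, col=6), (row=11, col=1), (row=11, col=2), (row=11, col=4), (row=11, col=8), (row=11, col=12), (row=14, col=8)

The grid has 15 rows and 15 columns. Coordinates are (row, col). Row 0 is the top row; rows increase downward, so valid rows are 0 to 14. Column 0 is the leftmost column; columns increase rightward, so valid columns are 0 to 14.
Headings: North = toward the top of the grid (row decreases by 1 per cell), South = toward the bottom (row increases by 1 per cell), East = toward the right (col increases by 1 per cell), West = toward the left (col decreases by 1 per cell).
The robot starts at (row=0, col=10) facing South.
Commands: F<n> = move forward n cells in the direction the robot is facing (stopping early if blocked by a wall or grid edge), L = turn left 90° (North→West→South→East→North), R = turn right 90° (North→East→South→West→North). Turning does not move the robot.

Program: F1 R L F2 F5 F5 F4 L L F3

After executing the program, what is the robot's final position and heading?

Start: (row=0, col=10), facing South
  F1: move forward 1, now at (row=1, col=10)
  R: turn right, now facing West
  L: turn left, now facing South
  F2: move forward 1/2 (blocked), now at (row=2, col=10)
  F5: move forward 0/5 (blocked), now at (row=2, col=10)
  F5: move forward 0/5 (blocked), now at (row=2, col=10)
  F4: move forward 0/4 (blocked), now at (row=2, col=10)
  L: turn left, now facing East
  L: turn left, now facing North
  F3: move forward 2/3 (blocked), now at (row=0, col=10)
Final: (row=0, col=10), facing North

Answer: Final position: (row=0, col=10), facing North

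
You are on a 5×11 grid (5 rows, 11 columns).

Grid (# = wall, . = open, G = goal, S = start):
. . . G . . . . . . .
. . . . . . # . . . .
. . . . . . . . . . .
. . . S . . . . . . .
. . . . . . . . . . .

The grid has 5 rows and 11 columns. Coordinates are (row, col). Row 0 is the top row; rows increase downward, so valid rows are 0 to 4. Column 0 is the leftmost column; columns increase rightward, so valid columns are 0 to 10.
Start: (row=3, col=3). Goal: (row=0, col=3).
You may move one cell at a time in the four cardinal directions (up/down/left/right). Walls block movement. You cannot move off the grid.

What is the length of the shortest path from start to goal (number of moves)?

BFS from (row=3, col=3) until reaching (row=0, col=3):
  Distance 0: (row=3, col=3)
  Distance 1: (row=2, col=3), (row=3, col=2), (row=3, col=4), (row=4, col=3)
  Distance 2: (row=1, col=3), (row=2, col=2), (row=2, col=4), (row=3, col=1), (row=3, col=5), (row=4, col=2), (row=4, col=4)
  Distance 3: (row=0, col=3), (row=1, col=2), (row=1, col=4), (row=2, col=1), (row=2, col=5), (row=3, col=0), (row=3, col=6), (row=4, col=1), (row=4, col=5)  <- goal reached here
One shortest path (3 moves): (row=3, col=3) -> (row=2, col=3) -> (row=1, col=3) -> (row=0, col=3)

Answer: Shortest path length: 3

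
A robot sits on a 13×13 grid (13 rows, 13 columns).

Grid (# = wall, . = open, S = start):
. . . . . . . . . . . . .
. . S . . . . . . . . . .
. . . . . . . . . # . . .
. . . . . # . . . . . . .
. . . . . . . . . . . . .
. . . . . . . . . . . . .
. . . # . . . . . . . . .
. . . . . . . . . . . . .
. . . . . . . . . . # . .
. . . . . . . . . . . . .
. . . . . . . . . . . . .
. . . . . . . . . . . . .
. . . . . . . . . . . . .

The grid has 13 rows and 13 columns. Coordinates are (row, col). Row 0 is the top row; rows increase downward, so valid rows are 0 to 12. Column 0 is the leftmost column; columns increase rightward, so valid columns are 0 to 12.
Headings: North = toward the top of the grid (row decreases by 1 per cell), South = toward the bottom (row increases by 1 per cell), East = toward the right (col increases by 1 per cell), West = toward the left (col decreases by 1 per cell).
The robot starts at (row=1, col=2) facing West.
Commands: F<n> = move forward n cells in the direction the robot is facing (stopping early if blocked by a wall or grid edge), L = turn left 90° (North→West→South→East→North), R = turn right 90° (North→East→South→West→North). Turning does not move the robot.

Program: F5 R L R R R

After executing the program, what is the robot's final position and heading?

Answer: Final position: (row=1, col=0), facing South

Derivation:
Start: (row=1, col=2), facing West
  F5: move forward 2/5 (blocked), now at (row=1, col=0)
  R: turn right, now facing North
  L: turn left, now facing West
  R: turn right, now facing North
  R: turn right, now facing East
  R: turn right, now facing South
Final: (row=1, col=0), facing South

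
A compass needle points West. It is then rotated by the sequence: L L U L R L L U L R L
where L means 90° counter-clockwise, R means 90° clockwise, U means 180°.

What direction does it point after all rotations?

Answer: Final heading: South

Derivation:
Start: West
  L (left (90° counter-clockwise)) -> South
  L (left (90° counter-clockwise)) -> East
  U (U-turn (180°)) -> West
  L (left (90° counter-clockwise)) -> South
  R (right (90° clockwise)) -> West
  L (left (90° counter-clockwise)) -> South
  L (left (90° counter-clockwise)) -> East
  U (U-turn (180°)) -> West
  L (left (90° counter-clockwise)) -> South
  R (right (90° clockwise)) -> West
  L (left (90° counter-clockwise)) -> South
Final: South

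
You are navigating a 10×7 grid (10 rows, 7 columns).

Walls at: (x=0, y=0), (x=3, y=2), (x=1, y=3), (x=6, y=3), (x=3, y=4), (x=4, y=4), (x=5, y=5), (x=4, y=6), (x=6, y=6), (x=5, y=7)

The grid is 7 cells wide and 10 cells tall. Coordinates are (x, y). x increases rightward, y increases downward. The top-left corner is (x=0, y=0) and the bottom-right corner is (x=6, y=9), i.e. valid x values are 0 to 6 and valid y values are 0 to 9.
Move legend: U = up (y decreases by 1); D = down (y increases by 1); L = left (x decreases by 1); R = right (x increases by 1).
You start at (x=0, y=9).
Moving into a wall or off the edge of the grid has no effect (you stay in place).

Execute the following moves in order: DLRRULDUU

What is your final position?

Answer: Final position: (x=1, y=7)

Derivation:
Start: (x=0, y=9)
  D (down): blocked, stay at (x=0, y=9)
  L (left): blocked, stay at (x=0, y=9)
  R (right): (x=0, y=9) -> (x=1, y=9)
  R (right): (x=1, y=9) -> (x=2, y=9)
  U (up): (x=2, y=9) -> (x=2, y=8)
  L (left): (x=2, y=8) -> (x=1, y=8)
  D (down): (x=1, y=8) -> (x=1, y=9)
  U (up): (x=1, y=9) -> (x=1, y=8)
  U (up): (x=1, y=8) -> (x=1, y=7)
Final: (x=1, y=7)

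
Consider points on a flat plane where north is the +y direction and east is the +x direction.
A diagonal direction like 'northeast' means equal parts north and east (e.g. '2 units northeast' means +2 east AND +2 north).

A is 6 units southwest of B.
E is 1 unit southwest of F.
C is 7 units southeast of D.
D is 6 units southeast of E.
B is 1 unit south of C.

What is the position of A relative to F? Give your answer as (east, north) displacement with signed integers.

Place F at the origin (east=0, north=0).
  E is 1 unit southwest of F: delta (east=-1, north=-1); E at (east=-1, north=-1).
  D is 6 units southeast of E: delta (east=+6, north=-6); D at (east=5, north=-7).
  C is 7 units southeast of D: delta (east=+7, north=-7); C at (east=12, north=-14).
  B is 1 unit south of C: delta (east=+0, north=-1); B at (east=12, north=-15).
  A is 6 units southwest of B: delta (east=-6, north=-6); A at (east=6, north=-21).
Therefore A relative to F: (east=6, north=-21).

Answer: A is at (east=6, north=-21) relative to F.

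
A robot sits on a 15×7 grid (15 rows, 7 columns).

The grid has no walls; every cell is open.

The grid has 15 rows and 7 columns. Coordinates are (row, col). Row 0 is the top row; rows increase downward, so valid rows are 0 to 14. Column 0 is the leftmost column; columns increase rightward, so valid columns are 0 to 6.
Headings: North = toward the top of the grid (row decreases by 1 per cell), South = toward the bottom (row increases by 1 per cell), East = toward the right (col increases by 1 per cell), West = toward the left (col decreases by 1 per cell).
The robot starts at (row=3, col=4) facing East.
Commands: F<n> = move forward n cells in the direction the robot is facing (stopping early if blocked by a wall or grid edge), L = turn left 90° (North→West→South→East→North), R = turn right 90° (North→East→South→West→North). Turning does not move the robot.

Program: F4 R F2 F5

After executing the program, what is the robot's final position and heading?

Start: (row=3, col=4), facing East
  F4: move forward 2/4 (blocked), now at (row=3, col=6)
  R: turn right, now facing South
  F2: move forward 2, now at (row=5, col=6)
  F5: move forward 5, now at (row=10, col=6)
Final: (row=10, col=6), facing South

Answer: Final position: (row=10, col=6), facing South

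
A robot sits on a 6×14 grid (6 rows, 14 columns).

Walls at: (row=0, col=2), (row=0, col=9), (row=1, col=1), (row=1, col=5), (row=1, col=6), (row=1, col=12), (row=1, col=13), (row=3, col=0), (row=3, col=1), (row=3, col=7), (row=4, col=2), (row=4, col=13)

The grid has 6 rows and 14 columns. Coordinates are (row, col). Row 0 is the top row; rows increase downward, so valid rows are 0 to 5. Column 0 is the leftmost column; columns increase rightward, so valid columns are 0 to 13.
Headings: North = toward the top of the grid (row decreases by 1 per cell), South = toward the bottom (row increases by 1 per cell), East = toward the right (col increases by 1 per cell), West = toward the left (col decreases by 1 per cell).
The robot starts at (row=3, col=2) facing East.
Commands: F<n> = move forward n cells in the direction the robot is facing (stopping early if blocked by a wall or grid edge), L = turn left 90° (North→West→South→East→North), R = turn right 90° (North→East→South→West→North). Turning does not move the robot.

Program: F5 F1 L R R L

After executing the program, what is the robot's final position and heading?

Start: (row=3, col=2), facing East
  F5: move forward 4/5 (blocked), now at (row=3, col=6)
  F1: move forward 0/1 (blocked), now at (row=3, col=6)
  L: turn left, now facing North
  R: turn right, now facing East
  R: turn right, now facing South
  L: turn left, now facing East
Final: (row=3, col=6), facing East

Answer: Final position: (row=3, col=6), facing East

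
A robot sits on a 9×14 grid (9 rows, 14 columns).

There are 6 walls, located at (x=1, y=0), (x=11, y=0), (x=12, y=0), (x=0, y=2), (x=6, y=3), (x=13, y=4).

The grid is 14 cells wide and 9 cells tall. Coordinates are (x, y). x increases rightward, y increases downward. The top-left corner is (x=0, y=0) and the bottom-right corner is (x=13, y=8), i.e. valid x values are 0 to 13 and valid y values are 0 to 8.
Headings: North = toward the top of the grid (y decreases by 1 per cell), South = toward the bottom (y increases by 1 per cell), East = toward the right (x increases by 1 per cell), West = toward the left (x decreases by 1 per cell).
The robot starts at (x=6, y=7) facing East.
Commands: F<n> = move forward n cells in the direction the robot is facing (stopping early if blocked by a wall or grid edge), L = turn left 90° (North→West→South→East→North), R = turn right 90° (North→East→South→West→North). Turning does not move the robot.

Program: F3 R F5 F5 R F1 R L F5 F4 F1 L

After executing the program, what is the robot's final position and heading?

Answer: Final position: (x=0, y=8), facing South

Derivation:
Start: (x=6, y=7), facing East
  F3: move forward 3, now at (x=9, y=7)
  R: turn right, now facing South
  F5: move forward 1/5 (blocked), now at (x=9, y=8)
  F5: move forward 0/5 (blocked), now at (x=9, y=8)
  R: turn right, now facing West
  F1: move forward 1, now at (x=8, y=8)
  R: turn right, now facing North
  L: turn left, now facing West
  F5: move forward 5, now at (x=3, y=8)
  F4: move forward 3/4 (blocked), now at (x=0, y=8)
  F1: move forward 0/1 (blocked), now at (x=0, y=8)
  L: turn left, now facing South
Final: (x=0, y=8), facing South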